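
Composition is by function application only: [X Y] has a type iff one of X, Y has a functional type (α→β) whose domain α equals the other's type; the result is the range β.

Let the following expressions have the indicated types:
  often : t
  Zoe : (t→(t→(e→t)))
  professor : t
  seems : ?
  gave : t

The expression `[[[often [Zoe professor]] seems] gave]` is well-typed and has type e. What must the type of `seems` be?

[[[often [Zoe professor]] seems] gave] must have type e. The sister gave has type t; that is not a function onto e, so [[often [Zoe professor]] seems] must be the functor, of type (t→e).
[[often [Zoe professor]] seems] must have type (t→e). The sister [often [Zoe professor]] has type (e→t); that is not a function onto (t→e), so seems must be the functor, of type ((e→t)→(t→e)).

((e→t)→(t→e))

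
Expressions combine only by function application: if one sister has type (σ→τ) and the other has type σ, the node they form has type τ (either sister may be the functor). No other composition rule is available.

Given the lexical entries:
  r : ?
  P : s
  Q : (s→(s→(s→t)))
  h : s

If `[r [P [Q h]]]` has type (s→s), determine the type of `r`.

At [r [P [Q h]]] (required: (s→s)): [P [Q h]] is (s→t), which is not a function with range (s→s); hence r is the functor — type ((s→t)→(s→s)).

((s→t)→(s→s))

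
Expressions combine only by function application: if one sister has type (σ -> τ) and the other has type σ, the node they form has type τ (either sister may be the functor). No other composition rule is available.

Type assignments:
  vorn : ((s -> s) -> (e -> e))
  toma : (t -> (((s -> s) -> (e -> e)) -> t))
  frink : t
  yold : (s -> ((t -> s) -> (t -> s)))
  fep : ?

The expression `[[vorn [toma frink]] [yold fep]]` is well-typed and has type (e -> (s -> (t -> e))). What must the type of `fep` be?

((s -> ((t -> s) -> (t -> s))) -> (t -> (e -> (s -> (t -> e)))))

At [[vorn [toma frink]] [yold fep]] (required: (e -> (s -> (t -> e)))): [vorn [toma frink]] is t, which is not a function with range (e -> (s -> (t -> e))); hence [yold fep] is the functor — type (t -> (e -> (s -> (t -> e)))).
At [yold fep] (required: (t -> (e -> (s -> (t -> e))))): yold is (s -> ((t -> s) -> (t -> s))), which is not a function with range (t -> (e -> (s -> (t -> e)))); hence fep is the functor — type ((s -> ((t -> s) -> (t -> s))) -> (t -> (e -> (s -> (t -> e))))).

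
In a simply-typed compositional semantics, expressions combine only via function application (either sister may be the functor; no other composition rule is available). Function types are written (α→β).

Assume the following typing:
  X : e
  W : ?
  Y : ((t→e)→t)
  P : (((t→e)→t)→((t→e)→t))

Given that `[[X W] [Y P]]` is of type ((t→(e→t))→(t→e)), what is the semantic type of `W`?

(e→(((t→e)→t)→((t→(e→t))→(t→e))))

[[X W] [Y P]] is required to be ((t→(e→t))→(t→e)). [Y P] : ((t→e)→t) cannot yield ((t→(e→t))→(t→e)) as functor, so [X W] : (((t→e)→t)→((t→(e→t))→(t→e))).
[X W] is required to be (((t→e)→t)→((t→(e→t))→(t→e))). X : e cannot yield (((t→e)→t)→((t→(e→t))→(t→e))) as functor, so W : (e→(((t→e)→t)→((t→(e→t))→(t→e)))).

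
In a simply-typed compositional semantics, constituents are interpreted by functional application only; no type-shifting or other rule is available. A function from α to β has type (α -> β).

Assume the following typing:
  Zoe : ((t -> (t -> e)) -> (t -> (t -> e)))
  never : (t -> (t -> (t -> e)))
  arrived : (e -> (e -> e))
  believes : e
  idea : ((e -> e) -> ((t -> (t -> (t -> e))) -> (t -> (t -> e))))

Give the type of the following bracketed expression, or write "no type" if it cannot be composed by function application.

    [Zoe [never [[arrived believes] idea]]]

At [arrived believes], arrived : (e -> (e -> e)) takes believes : e, giving (e -> e).
At [[arrived believes] idea], idea : ((e -> e) -> ((t -> (t -> (t -> e))) -> (t -> (t -> e)))) takes [arrived believes] : (e -> e), giving ((t -> (t -> (t -> e))) -> (t -> (t -> e))).
At [never [[arrived believes] idea]], [[arrived believes] idea] : ((t -> (t -> (t -> e))) -> (t -> (t -> e))) takes never : (t -> (t -> (t -> e))), giving (t -> (t -> e)).
At [Zoe [never [[arrived believes] idea]]], Zoe : ((t -> (t -> e)) -> (t -> (t -> e))) takes [never [[arrived believes] idea]] : (t -> (t -> e)), giving (t -> (t -> e)).

(t -> (t -> e))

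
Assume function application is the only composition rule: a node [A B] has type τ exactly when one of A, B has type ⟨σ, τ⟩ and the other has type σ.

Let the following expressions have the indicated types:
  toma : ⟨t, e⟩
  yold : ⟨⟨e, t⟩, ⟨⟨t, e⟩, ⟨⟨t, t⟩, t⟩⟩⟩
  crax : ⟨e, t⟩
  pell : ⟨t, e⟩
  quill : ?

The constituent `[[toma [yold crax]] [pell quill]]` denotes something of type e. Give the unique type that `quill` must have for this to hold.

⟨⟨t, e⟩, ⟨⟨⟨t, t⟩, t⟩, e⟩⟩

At [[toma [yold crax]] [pell quill]] (required: e): [toma [yold crax]] is ⟨⟨t, t⟩, t⟩, which is not a function with range e; hence [pell quill] is the functor — type ⟨⟨⟨t, t⟩, t⟩, e⟩.
At [pell quill] (required: ⟨⟨⟨t, t⟩, t⟩, e⟩): pell is ⟨t, e⟩, which is not a function with range ⟨⟨⟨t, t⟩, t⟩, e⟩; hence quill is the functor — type ⟨⟨t, e⟩, ⟨⟨⟨t, t⟩, t⟩, e⟩⟩.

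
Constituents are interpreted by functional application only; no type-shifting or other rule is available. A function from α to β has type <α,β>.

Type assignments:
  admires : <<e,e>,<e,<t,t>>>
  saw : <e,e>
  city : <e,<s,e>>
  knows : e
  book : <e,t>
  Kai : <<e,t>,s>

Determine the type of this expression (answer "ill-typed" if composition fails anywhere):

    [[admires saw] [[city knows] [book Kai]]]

<t,t>

[admires saw] — admires of type <<e,e>,<e,<t,t>>> combines with saw of type <e,e>: type <e,<t,t>>.
[city knows] — city of type <e,<s,e>> combines with knows of type e: type <s,e>.
[book Kai] — Kai of type <<e,t>,s> combines with book of type <e,t>: type s.
[[city knows] [book Kai]] — [city knows] of type <s,e> combines with [book Kai] of type s: type e.
[[admires saw] [[city knows] [book Kai]]] — [admires saw] of type <e,<t,t>> combines with [[city knows] [book Kai]] of type e: type <t,t>.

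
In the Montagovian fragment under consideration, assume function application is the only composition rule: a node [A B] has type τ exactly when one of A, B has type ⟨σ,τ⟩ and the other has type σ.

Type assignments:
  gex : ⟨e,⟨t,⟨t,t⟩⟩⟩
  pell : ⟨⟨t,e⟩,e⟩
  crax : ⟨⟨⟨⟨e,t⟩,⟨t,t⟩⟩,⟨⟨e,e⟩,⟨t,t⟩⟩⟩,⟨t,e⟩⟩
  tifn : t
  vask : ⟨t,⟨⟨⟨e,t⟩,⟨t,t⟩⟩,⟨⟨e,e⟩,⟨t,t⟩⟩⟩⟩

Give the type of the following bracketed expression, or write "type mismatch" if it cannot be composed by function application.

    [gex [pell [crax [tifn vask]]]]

⟨t,⟨t,t⟩⟩

At [tifn vask], vask : ⟨t,⟨⟨⟨e,t⟩,⟨t,t⟩⟩,⟨⟨e,e⟩,⟨t,t⟩⟩⟩⟩ takes tifn : t, giving ⟨⟨⟨e,t⟩,⟨t,t⟩⟩,⟨⟨e,e⟩,⟨t,t⟩⟩⟩.
At [crax [tifn vask]], crax : ⟨⟨⟨⟨e,t⟩,⟨t,t⟩⟩,⟨⟨e,e⟩,⟨t,t⟩⟩⟩,⟨t,e⟩⟩ takes [tifn vask] : ⟨⟨⟨e,t⟩,⟨t,t⟩⟩,⟨⟨e,e⟩,⟨t,t⟩⟩⟩, giving ⟨t,e⟩.
At [pell [crax [tifn vask]]], pell : ⟨⟨t,e⟩,e⟩ takes [crax [tifn vask]] : ⟨t,e⟩, giving e.
At [gex [pell [crax [tifn vask]]]], gex : ⟨e,⟨t,⟨t,t⟩⟩⟩ takes [pell [crax [tifn vask]]] : e, giving ⟨t,⟨t,t⟩⟩.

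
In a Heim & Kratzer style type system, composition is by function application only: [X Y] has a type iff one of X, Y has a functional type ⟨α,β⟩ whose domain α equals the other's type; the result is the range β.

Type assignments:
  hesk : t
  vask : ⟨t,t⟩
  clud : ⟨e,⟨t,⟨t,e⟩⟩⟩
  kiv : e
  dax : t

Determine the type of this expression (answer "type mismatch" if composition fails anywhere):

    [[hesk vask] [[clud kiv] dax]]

[hesk vask]: functor vask : ⟨t,t⟩, argument hesk : t; result t.
[clud kiv]: functor clud : ⟨e,⟨t,⟨t,e⟩⟩⟩, argument kiv : e; result ⟨t,⟨t,e⟩⟩.
[[clud kiv] dax]: functor [clud kiv] : ⟨t,⟨t,e⟩⟩, argument dax : t; result ⟨t,e⟩.
[[hesk vask] [[clud kiv] dax]]: functor [[clud kiv] dax] : ⟨t,e⟩, argument [hesk vask] : t; result e.

e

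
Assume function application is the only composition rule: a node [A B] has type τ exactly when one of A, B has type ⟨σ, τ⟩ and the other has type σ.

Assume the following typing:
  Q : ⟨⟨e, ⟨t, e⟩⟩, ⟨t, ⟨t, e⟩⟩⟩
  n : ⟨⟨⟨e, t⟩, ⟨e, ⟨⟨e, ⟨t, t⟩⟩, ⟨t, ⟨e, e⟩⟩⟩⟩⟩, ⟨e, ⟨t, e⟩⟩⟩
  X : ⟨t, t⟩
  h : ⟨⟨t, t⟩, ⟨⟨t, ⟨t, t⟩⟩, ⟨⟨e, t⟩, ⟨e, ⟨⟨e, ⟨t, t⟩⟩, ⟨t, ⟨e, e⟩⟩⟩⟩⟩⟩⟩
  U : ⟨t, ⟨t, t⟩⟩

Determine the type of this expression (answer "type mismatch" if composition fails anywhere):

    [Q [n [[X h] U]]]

⟨t, ⟨t, e⟩⟩

[X h]: functor h : ⟨⟨t, t⟩, ⟨⟨t, ⟨t, t⟩⟩, ⟨⟨e, t⟩, ⟨e, ⟨⟨e, ⟨t, t⟩⟩, ⟨t, ⟨e, e⟩⟩⟩⟩⟩⟩⟩, argument X : ⟨t, t⟩; result ⟨⟨t, ⟨t, t⟩⟩, ⟨⟨e, t⟩, ⟨e, ⟨⟨e, ⟨t, t⟩⟩, ⟨t, ⟨e, e⟩⟩⟩⟩⟩⟩.
[[X h] U]: functor [X h] : ⟨⟨t, ⟨t, t⟩⟩, ⟨⟨e, t⟩, ⟨e, ⟨⟨e, ⟨t, t⟩⟩, ⟨t, ⟨e, e⟩⟩⟩⟩⟩⟩, argument U : ⟨t, ⟨t, t⟩⟩; result ⟨⟨e, t⟩, ⟨e, ⟨⟨e, ⟨t, t⟩⟩, ⟨t, ⟨e, e⟩⟩⟩⟩⟩.
[n [[X h] U]]: functor n : ⟨⟨⟨e, t⟩, ⟨e, ⟨⟨e, ⟨t, t⟩⟩, ⟨t, ⟨e, e⟩⟩⟩⟩⟩, ⟨e, ⟨t, e⟩⟩⟩, argument [[X h] U] : ⟨⟨e, t⟩, ⟨e, ⟨⟨e, ⟨t, t⟩⟩, ⟨t, ⟨e, e⟩⟩⟩⟩⟩; result ⟨e, ⟨t, e⟩⟩.
[Q [n [[X h] U]]]: functor Q : ⟨⟨e, ⟨t, e⟩⟩, ⟨t, ⟨t, e⟩⟩⟩, argument [n [[X h] U]] : ⟨e, ⟨t, e⟩⟩; result ⟨t, ⟨t, e⟩⟩.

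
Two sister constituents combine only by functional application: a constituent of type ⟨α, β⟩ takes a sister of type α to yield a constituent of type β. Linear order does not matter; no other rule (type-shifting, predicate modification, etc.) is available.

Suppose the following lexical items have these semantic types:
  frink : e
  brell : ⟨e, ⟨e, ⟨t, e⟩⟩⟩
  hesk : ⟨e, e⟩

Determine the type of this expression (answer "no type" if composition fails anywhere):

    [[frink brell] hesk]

no type

[frink brell]: brell is ⟨e, ⟨e, ⟨t, e⟩⟩⟩, frink is e; result ⟨e, ⟨t, e⟩⟩.
[[frink brell] hesk]: ⟨e, ⟨t, e⟩⟩ with ⟨e, e⟩ — neither is a function whose domain matches the other; composition fails here.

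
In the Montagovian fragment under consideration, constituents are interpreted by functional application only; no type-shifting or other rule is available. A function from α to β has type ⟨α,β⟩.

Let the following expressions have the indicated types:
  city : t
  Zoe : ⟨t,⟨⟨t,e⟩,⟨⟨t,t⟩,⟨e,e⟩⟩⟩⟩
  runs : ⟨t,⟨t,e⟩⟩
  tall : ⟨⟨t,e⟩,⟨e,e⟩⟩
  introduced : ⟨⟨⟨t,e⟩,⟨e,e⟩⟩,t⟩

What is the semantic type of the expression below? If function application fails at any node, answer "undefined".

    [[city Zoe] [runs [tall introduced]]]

⟨⟨t,t⟩,⟨e,e⟩⟩

[city Zoe]: Zoe is ⟨t,⟨⟨t,e⟩,⟨⟨t,t⟩,⟨e,e⟩⟩⟩⟩, city is t; result ⟨⟨t,e⟩,⟨⟨t,t⟩,⟨e,e⟩⟩⟩.
[tall introduced]: introduced is ⟨⟨⟨t,e⟩,⟨e,e⟩⟩,t⟩, tall is ⟨⟨t,e⟩,⟨e,e⟩⟩; result t.
[runs [tall introduced]]: runs is ⟨t,⟨t,e⟩⟩, [tall introduced] is t; result ⟨t,e⟩.
[[city Zoe] [runs [tall introduced]]]: [city Zoe] is ⟨⟨t,e⟩,⟨⟨t,t⟩,⟨e,e⟩⟩⟩, [runs [tall introduced]] is ⟨t,e⟩; result ⟨⟨t,t⟩,⟨e,e⟩⟩.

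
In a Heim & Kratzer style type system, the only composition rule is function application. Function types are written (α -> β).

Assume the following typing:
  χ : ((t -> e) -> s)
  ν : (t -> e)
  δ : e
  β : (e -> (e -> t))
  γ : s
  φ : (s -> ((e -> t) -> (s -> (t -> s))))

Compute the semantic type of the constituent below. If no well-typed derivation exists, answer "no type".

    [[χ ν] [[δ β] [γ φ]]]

At [χ ν], χ : ((t -> e) -> s) takes ν : (t -> e), giving s.
At [δ β], β : (e -> (e -> t)) takes δ : e, giving (e -> t).
At [γ φ], φ : (s -> ((e -> t) -> (s -> (t -> s)))) takes γ : s, giving ((e -> t) -> (s -> (t -> s))).
At [[δ β] [γ φ]], [γ φ] : ((e -> t) -> (s -> (t -> s))) takes [δ β] : (e -> t), giving (s -> (t -> s)).
At [[χ ν] [[δ β] [γ φ]]], [[δ β] [γ φ]] : (s -> (t -> s)) takes [χ ν] : s, giving (t -> s).

(t -> s)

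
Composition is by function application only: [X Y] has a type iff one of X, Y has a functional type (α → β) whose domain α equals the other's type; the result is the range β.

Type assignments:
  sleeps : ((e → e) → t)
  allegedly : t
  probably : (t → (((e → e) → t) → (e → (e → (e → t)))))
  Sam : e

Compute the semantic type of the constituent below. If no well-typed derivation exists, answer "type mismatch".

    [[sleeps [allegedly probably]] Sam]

[allegedly probably]: (t → (((e → e) → t) → (e → (e → (e → t))))) applied to t yields (((e → e) → t) → (e → (e → (e → t)))).
[sleeps [allegedly probably]]: (((e → e) → t) → (e → (e → (e → t)))) applied to ((e → e) → t) yields (e → (e → (e → t))).
[[sleeps [allegedly probably]] Sam]: (e → (e → (e → t))) applied to e yields (e → (e → t)).

(e → (e → t))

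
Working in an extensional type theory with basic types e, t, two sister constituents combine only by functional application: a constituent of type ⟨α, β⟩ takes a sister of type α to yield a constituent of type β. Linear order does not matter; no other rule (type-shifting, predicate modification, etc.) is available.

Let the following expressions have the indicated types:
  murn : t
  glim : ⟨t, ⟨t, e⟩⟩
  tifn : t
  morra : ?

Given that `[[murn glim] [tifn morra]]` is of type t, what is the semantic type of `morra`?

[[murn glim] [tifn morra]] must have type t. The sister [murn glim] has type ⟨t, e⟩; that is not a function onto t, so [tifn morra] must be the functor, of type ⟨⟨t, e⟩, t⟩.
[tifn morra] must have type ⟨⟨t, e⟩, t⟩. The sister tifn has type t; that is not a function onto ⟨⟨t, e⟩, t⟩, so morra must be the functor, of type ⟨t, ⟨⟨t, e⟩, t⟩⟩.

⟨t, ⟨⟨t, e⟩, t⟩⟩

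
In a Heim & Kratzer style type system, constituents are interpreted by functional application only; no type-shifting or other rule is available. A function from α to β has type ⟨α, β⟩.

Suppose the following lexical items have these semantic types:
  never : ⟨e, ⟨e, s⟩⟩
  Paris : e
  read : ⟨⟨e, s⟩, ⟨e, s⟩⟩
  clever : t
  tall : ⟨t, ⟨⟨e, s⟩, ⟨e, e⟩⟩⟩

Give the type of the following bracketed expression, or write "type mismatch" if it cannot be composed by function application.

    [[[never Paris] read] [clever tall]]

[never Paris] — never of type ⟨e, ⟨e, s⟩⟩ combines with Paris of type e: type ⟨e, s⟩.
[[never Paris] read] — read of type ⟨⟨e, s⟩, ⟨e, s⟩⟩ combines with [never Paris] of type ⟨e, s⟩: type ⟨e, s⟩.
[clever tall] — tall of type ⟨t, ⟨⟨e, s⟩, ⟨e, e⟩⟩⟩ combines with clever of type t: type ⟨⟨e, s⟩, ⟨e, e⟩⟩.
[[[never Paris] read] [clever tall]] — [clever tall] of type ⟨⟨e, s⟩, ⟨e, e⟩⟩ combines with [[never Paris] read] of type ⟨e, s⟩: type ⟨e, e⟩.

⟨e, e⟩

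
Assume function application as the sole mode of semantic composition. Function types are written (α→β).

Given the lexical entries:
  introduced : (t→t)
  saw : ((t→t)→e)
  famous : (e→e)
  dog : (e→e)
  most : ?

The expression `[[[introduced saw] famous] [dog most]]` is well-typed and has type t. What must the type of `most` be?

((e→e)→(e→t))

[[[introduced saw] famous] [dog most]] is required to be t. [[introduced saw] famous] : e cannot yield t as functor, so [dog most] : (e→t).
[dog most] is required to be (e→t). dog : (e→e) cannot yield (e→t) as functor, so most : ((e→e)→(e→t)).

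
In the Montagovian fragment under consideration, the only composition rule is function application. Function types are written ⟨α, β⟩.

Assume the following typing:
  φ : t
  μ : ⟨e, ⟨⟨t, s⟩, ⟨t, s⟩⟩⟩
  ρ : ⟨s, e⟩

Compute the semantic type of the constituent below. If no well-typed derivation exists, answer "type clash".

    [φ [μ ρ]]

type clash

[μ ρ]: ⟨e, ⟨⟨t, s⟩, ⟨t, s⟩⟩⟩ with ⟨s, e⟩ — neither is a function whose domain matches the other; composition fails here.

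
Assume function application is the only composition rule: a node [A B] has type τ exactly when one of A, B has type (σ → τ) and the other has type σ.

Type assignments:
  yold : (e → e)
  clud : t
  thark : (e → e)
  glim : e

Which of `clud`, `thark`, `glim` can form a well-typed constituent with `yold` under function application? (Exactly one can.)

clud : t — neither side's domain matches the other.
thark : (e → e) — neither side's domain matches the other.
glim — combines: yold : (e → e) takes glim : e as argument, giving e.

glim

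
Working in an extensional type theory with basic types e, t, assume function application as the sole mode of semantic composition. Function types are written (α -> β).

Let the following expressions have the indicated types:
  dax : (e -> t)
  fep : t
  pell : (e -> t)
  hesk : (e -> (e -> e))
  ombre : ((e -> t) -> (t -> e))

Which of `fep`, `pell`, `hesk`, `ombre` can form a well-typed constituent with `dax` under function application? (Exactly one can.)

fep : t — does not combine with dax.
pell : (e -> t) — does not combine with dax.
hesk : (e -> (e -> e)) — does not combine with dax.
ombre — combines: ombre : ((e -> t) -> (t -> e)) takes dax : (e -> t) as argument, giving (t -> e).

ombre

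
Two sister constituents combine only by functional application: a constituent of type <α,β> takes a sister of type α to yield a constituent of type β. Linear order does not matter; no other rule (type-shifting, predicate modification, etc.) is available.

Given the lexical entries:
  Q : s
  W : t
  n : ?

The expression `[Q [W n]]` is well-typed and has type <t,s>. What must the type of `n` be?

<t,<s,<t,s>>>

For [Q [W n]] to have type <t,s> with Q of type s, [W n] must be the function: [W n] : <s,<t,s>>.
For [W n] to have type <s,<t,s>> with W of type t, n must be the function: n : <t,<s,<t,s>>>.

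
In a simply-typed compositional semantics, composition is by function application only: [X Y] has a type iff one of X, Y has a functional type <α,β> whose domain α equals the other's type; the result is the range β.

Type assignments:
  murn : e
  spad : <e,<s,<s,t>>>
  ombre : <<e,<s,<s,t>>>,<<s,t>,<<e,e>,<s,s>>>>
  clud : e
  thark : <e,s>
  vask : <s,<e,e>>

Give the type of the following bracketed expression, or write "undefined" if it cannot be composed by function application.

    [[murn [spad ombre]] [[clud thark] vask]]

At [spad ombre], ombre : <<e,<s,<s,t>>>,<<s,t>,<<e,e>,<s,s>>>> takes spad : <e,<s,<s,t>>>, giving <<s,t>,<<e,e>,<s,s>>>.
[murn [spad ombre]]: e and <<s,t>,<<e,e>,<s,s>>> cannot combine by function application — type clash.

undefined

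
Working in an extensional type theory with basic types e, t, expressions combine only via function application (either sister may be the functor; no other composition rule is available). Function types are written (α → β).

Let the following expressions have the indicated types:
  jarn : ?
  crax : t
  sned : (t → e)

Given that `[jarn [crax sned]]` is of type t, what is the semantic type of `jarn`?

(e → t)

[jarn [crax sned]] must have type t. The sister [crax sned] has type e; that is not a function onto t, so jarn must be the functor, of type (e → t).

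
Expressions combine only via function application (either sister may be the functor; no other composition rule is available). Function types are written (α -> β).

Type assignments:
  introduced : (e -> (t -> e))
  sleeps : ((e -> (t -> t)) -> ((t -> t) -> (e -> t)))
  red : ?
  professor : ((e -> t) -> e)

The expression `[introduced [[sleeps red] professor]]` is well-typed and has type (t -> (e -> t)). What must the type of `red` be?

[introduced [[sleeps red] professor]] must have type (t -> (e -> t)). The sister introduced has type (e -> (t -> e)); that is not a function onto (t -> (e -> t)), so [[sleeps red] professor] must be the functor, of type ((e -> (t -> e)) -> (t -> (e -> t))).
[[sleeps red] professor] must have type ((e -> (t -> e)) -> (t -> (e -> t))). The sister professor has type ((e -> t) -> e); that is not a function onto ((e -> (t -> e)) -> (t -> (e -> t))), so [sleeps red] must be the functor, of type (((e -> t) -> e) -> ((e -> (t -> e)) -> (t -> (e -> t)))).
[sleeps red] must have type (((e -> t) -> e) -> ((e -> (t -> e)) -> (t -> (e -> t)))). The sister sleeps has type ((e -> (t -> t)) -> ((t -> t) -> (e -> t))); that is not a function onto (((e -> t) -> e) -> ((e -> (t -> e)) -> (t -> (e -> t)))), so red must be the functor, of type (((e -> (t -> t)) -> ((t -> t) -> (e -> t))) -> (((e -> t) -> e) -> ((e -> (t -> e)) -> (t -> (e -> t))))).

(((e -> (t -> t)) -> ((t -> t) -> (e -> t))) -> (((e -> t) -> e) -> ((e -> (t -> e)) -> (t -> (e -> t)))))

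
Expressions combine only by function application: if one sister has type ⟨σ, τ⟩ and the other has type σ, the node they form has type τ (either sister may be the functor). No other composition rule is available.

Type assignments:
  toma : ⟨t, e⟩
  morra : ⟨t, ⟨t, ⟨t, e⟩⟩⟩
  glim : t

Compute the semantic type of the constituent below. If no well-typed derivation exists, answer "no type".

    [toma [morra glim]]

no type

At [morra glim], morra : ⟨t, ⟨t, ⟨t, e⟩⟩⟩ takes glim : t, giving ⟨t, ⟨t, e⟩⟩.
[toma [morra glim]]: ⟨t, e⟩ and ⟨t, ⟨t, e⟩⟩ cannot combine by function application — type clash.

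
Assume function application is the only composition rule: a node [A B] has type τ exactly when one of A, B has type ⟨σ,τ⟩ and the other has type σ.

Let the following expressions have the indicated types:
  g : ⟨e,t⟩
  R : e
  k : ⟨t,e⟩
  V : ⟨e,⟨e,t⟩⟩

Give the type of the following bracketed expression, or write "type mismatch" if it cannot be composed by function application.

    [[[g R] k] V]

⟨e,t⟩

[g R]: g is ⟨e,t⟩, R is e; result t.
[[g R] k]: k is ⟨t,e⟩, [g R] is t; result e.
[[[g R] k] V]: V is ⟨e,⟨e,t⟩⟩, [[g R] k] is e; result ⟨e,t⟩.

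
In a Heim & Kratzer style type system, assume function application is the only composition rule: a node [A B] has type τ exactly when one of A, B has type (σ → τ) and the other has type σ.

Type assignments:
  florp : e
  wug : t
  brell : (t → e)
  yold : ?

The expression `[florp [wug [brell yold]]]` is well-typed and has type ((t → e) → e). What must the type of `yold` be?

[florp [wug [brell yold]]] must have type ((t → e) → e). The sister florp has type e; that is not a function onto ((t → e) → e), so [wug [brell yold]] must be the functor, of type (e → ((t → e) → e)).
[wug [brell yold]] must have type (e → ((t → e) → e)). The sister wug has type t; that is not a function onto (e → ((t → e) → e)), so [brell yold] must be the functor, of type (t → (e → ((t → e) → e))).
[brell yold] must have type (t → (e → ((t → e) → e))). The sister brell has type (t → e); that is not a function onto (t → (e → ((t → e) → e))), so yold must be the functor, of type ((t → e) → (t → (e → ((t → e) → e)))).

((t → e) → (t → (e → ((t → e) → e))))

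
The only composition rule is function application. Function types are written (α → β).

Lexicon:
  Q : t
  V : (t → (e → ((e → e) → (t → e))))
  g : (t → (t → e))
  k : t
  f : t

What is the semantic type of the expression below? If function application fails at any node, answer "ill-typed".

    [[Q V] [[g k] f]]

[Q V]: V is (t → (e → ((e → e) → (t → e)))), Q is t; result (e → ((e → e) → (t → e))).
[g k]: g is (t → (t → e)), k is t; result (t → e).
[[g k] f]: [g k] is (t → e), f is t; result e.
[[Q V] [[g k] f]]: [Q V] is (e → ((e → e) → (t → e))), [[g k] f] is e; result ((e → e) → (t → e)).

((e → e) → (t → e))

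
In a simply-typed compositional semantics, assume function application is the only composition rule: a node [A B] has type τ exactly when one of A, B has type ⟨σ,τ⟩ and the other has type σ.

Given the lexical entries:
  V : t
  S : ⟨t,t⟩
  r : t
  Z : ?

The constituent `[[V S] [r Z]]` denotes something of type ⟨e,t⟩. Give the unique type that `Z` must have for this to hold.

At [[V S] [r Z]] (required: ⟨e,t⟩): [V S] is t, which is not a function with range ⟨e,t⟩; hence [r Z] is the functor — type ⟨t,⟨e,t⟩⟩.
At [r Z] (required: ⟨t,⟨e,t⟩⟩): r is t, which is not a function with range ⟨t,⟨e,t⟩⟩; hence Z is the functor — type ⟨t,⟨t,⟨e,t⟩⟩⟩.

⟨t,⟨t,⟨e,t⟩⟩⟩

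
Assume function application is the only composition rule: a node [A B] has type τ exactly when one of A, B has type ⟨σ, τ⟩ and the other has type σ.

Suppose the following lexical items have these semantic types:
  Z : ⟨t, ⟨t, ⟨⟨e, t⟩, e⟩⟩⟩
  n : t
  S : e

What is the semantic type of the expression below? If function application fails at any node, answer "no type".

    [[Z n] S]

no type

[Z n]: Z is ⟨t, ⟨t, ⟨⟨e, t⟩, e⟩⟩⟩, n is t; result ⟨t, ⟨⟨e, t⟩, e⟩⟩.
At [[Z n] S]: neither ⟨t, ⟨⟨e, t⟩, e⟩⟩ nor e can take the other as argument; the node is ill-typed.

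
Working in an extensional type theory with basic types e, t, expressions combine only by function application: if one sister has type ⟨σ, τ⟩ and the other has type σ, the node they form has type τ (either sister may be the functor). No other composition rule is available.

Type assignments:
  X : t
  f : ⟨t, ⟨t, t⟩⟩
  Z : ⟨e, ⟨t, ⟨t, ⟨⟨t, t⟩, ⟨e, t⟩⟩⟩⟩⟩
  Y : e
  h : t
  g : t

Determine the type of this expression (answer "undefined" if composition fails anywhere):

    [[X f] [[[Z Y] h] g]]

⟨e, t⟩

[X f]: f is ⟨t, ⟨t, t⟩⟩, X is t; result ⟨t, t⟩.
[Z Y]: Z is ⟨e, ⟨t, ⟨t, ⟨⟨t, t⟩, ⟨e, t⟩⟩⟩⟩⟩, Y is e; result ⟨t, ⟨t, ⟨⟨t, t⟩, ⟨e, t⟩⟩⟩⟩.
[[Z Y] h]: [Z Y] is ⟨t, ⟨t, ⟨⟨t, t⟩, ⟨e, t⟩⟩⟩⟩, h is t; result ⟨t, ⟨⟨t, t⟩, ⟨e, t⟩⟩⟩.
[[[Z Y] h] g]: [[Z Y] h] is ⟨t, ⟨⟨t, t⟩, ⟨e, t⟩⟩⟩, g is t; result ⟨⟨t, t⟩, ⟨e, t⟩⟩.
[[X f] [[[Z Y] h] g]]: [[[Z Y] h] g] is ⟨⟨t, t⟩, ⟨e, t⟩⟩, [X f] is ⟨t, t⟩; result ⟨e, t⟩.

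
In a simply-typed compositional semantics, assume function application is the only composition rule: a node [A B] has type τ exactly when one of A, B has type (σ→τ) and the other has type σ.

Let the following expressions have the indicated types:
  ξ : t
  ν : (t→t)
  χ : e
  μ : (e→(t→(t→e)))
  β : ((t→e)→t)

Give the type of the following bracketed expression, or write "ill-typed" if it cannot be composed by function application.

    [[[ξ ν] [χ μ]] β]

[ξ ν]: functor ν : (t→t), argument ξ : t; result t.
[χ μ]: functor μ : (e→(t→(t→e))), argument χ : e; result (t→(t→e)).
[[ξ ν] [χ μ]]: functor [χ μ] : (t→(t→e)), argument [ξ ν] : t; result (t→e).
[[[ξ ν] [χ μ]] β]: functor β : ((t→e)→t), argument [[ξ ν] [χ μ]] : (t→e); result t.

t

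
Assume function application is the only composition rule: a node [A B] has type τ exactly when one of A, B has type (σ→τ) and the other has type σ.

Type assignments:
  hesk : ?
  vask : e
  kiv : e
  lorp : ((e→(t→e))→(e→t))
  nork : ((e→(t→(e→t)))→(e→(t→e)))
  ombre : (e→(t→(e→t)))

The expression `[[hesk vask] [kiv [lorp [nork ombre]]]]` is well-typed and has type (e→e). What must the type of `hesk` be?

At [[hesk vask] [kiv [lorp [nork ombre]]]] (required: (e→e)): [kiv [lorp [nork ombre]]] is t, which is not a function with range (e→e); hence [hesk vask] is the functor — type (t→(e→e)).
At [hesk vask] (required: (t→(e→e))): vask is e, which is not a function with range (t→(e→e)); hence hesk is the functor — type (e→(t→(e→e))).

(e→(t→(e→e)))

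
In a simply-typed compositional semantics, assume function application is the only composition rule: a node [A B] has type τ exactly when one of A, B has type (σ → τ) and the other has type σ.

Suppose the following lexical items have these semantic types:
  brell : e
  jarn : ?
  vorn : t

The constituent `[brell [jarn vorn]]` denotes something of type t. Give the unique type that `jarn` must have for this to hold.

(t → (e → t))

[brell [jarn vorn]] must have type t. The sister brell has type e; that is not a function onto t, so [jarn vorn] must be the functor, of type (e → t).
[jarn vorn] must have type (e → t). The sister vorn has type t; that is not a function onto (e → t), so jarn must be the functor, of type (t → (e → t)).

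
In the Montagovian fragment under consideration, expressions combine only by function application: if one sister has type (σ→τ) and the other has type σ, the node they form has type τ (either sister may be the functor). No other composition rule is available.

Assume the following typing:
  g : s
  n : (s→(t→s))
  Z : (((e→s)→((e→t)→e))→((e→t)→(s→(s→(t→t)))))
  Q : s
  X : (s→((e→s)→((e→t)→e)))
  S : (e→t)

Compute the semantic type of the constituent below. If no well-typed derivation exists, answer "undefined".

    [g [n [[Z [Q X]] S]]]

undefined

[Q X] — X of type (s→((e→s)→((e→t)→e))) combines with Q of type s: type ((e→s)→((e→t)→e)).
[Z [Q X]] — Z of type (((e→s)→((e→t)→e))→((e→t)→(s→(s→(t→t))))) combines with [Q X] of type ((e→s)→((e→t)→e)): type ((e→t)→(s→(s→(t→t)))).
[[Z [Q X]] S] — [Z [Q X]] of type ((e→t)→(s→(s→(t→t)))) combines with S of type (e→t): type (s→(s→(t→t))).
[n [[Z [Q X]] S]]: (s→(t→s)) with (s→(s→(t→t))) — neither is a function whose domain matches the other; composition fails here.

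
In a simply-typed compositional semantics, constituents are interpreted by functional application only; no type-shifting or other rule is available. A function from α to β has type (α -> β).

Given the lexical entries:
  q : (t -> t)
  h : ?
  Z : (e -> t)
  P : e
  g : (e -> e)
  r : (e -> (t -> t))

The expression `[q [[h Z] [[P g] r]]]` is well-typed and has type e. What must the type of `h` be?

((e -> t) -> ((t -> t) -> ((t -> t) -> e)))

For [q [[h Z] [[P g] r]]] to have type e with q of type (t -> t), [[h Z] [[P g] r]] must be the function: [[h Z] [[P g] r]] : ((t -> t) -> e).
For [[h Z] [[P g] r]] to have type ((t -> t) -> e) with [[P g] r] of type (t -> t), [h Z] must be the function: [h Z] : ((t -> t) -> ((t -> t) -> e)).
For [h Z] to have type ((t -> t) -> ((t -> t) -> e)) with Z of type (e -> t), h must be the function: h : ((e -> t) -> ((t -> t) -> ((t -> t) -> e))).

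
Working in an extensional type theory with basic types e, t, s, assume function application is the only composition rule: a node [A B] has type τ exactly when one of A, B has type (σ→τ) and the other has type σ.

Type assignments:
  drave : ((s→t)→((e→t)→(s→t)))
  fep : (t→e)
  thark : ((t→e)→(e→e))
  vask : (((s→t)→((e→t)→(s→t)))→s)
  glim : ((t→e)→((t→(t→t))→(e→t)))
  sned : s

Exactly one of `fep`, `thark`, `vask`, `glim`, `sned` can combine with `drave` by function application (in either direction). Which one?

fep : (t→e) — no; drave wants (s→t), and fep wants t.
thark : ((t→e)→(e→e)) — no; drave wants (s→t), and thark wants (t→e).
vask — combines: vask : (((s→t)→((e→t)→(s→t)))→s) takes drave : ((s→t)→((e→t)→(s→t))) as argument, giving s.
glim : ((t→e)→((t→(t→t))→(e→t))) — no; drave wants (s→t), and glim wants (t→e).
sned : s — no; drave wants (s→t), and sned wants nothing (atomic).

vask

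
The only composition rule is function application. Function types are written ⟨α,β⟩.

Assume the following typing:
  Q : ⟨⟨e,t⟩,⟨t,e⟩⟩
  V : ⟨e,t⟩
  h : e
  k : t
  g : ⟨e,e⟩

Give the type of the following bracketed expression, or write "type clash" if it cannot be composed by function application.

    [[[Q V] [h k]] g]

type clash

[Q V] — Q of type ⟨⟨e,t⟩,⟨t,e⟩⟩ combines with V of type ⟨e,t⟩: type ⟨t,e⟩.
[h k]: e with t — neither is a function whose domain matches the other; composition fails here.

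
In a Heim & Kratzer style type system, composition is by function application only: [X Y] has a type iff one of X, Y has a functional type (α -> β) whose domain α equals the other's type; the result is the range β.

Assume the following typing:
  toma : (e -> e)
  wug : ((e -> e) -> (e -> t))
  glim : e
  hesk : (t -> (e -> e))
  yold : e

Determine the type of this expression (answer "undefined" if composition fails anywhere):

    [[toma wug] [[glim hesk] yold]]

[toma wug]: wug is ((e -> e) -> (e -> t)), toma is (e -> e); result (e -> t).
At [glim hesk]: neither e nor (t -> (e -> e)) can take the other as argument; the node is ill-typed.

undefined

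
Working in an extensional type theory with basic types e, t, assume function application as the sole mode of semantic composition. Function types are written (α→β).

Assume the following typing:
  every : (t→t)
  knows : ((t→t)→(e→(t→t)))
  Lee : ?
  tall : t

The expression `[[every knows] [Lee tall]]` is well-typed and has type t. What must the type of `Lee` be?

(t→((e→(t→t))→t))

At [[every knows] [Lee tall]] (required: t): [every knows] is (e→(t→t)), which is not a function with range t; hence [Lee tall] is the functor — type ((e→(t→t))→t).
At [Lee tall] (required: ((e→(t→t))→t)): tall is t, which is not a function with range ((e→(t→t))→t); hence Lee is the functor — type (t→((e→(t→t))→t)).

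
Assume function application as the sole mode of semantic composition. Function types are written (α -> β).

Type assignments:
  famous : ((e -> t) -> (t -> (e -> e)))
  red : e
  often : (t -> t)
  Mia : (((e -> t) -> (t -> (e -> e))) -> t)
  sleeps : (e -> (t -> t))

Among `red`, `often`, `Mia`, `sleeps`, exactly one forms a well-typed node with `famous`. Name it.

Mia

red : e — famous needs (e -> t); red needs nothing (atomic); neither fits.
often : (t -> t) — famous needs (e -> t); often needs t; neither fits.
Mia — combines: Mia : (((e -> t) -> (t -> (e -> e))) -> t) takes famous : ((e -> t) -> (t -> (e -> e))) as argument, giving t.
sleeps : (e -> (t -> t)) — famous needs (e -> t); sleeps needs e; neither fits.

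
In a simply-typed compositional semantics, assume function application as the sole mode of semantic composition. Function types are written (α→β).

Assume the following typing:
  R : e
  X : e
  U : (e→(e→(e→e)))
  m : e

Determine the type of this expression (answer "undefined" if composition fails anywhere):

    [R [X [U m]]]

At [U m], U : (e→(e→(e→e))) takes m : e, giving (e→(e→e)).
At [X [U m]], [U m] : (e→(e→e)) takes X : e, giving (e→e).
At [R [X [U m]]], [X [U m]] : (e→e) takes R : e, giving e.

e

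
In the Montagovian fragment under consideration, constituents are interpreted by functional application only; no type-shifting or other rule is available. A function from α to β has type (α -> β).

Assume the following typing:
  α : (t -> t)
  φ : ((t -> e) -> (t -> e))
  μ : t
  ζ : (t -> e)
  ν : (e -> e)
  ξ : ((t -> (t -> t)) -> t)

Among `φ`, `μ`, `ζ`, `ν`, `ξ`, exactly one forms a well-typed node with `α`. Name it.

φ : ((t -> e) -> (t -> e)) — α needs t; φ needs (t -> e); neither fits.
μ — combines: α : (t -> t) takes μ : t as argument, giving t.
ζ : (t -> e) — α needs t; ζ needs t; neither fits.
ν : (e -> e) — α needs t; ν needs e; neither fits.
ξ : ((t -> (t -> t)) -> t) — α needs t; ξ needs (t -> (t -> t)); neither fits.

μ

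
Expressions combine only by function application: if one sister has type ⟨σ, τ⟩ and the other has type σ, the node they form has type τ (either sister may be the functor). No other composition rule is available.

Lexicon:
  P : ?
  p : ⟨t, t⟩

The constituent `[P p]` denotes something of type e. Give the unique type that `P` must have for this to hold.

[P p] is required to be e. p : ⟨t, t⟩ cannot yield e as functor, so P : ⟨⟨t, t⟩, e⟩.

⟨⟨t, t⟩, e⟩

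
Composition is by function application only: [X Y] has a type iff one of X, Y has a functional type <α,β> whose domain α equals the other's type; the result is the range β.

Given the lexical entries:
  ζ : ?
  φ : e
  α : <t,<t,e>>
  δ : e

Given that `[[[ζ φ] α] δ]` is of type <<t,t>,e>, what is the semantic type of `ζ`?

<e,<<t,<t,e>>,<e,<<t,t>,e>>>>

For [[[ζ φ] α] δ] to have type <<t,t>,e> with δ of type e, [[ζ φ] α] must be the function: [[ζ φ] α] : <e,<<t,t>,e>>.
For [[ζ φ] α] to have type <e,<<t,t>,e>> with α of type <t,<t,e>>, [ζ φ] must be the function: [ζ φ] : <<t,<t,e>>,<e,<<t,t>,e>>>.
For [ζ φ] to have type <<t,<t,e>>,<e,<<t,t>,e>>> with φ of type e, ζ must be the function: ζ : <e,<<t,<t,e>>,<e,<<t,t>,e>>>>.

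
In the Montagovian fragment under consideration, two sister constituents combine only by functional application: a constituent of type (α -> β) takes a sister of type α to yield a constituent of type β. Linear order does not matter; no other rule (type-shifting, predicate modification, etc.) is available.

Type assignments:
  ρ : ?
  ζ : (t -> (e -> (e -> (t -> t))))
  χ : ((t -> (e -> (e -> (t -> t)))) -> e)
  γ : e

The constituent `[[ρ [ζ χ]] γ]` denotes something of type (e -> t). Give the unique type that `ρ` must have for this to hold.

(e -> (e -> (e -> t)))

At [[ρ [ζ χ]] γ] (required: (e -> t)): γ is e, which is not a function with range (e -> t); hence [ρ [ζ χ]] is the functor — type (e -> (e -> t)).
At [ρ [ζ χ]] (required: (e -> (e -> t))): [ζ χ] is e, which is not a function with range (e -> (e -> t)); hence ρ is the functor — type (e -> (e -> (e -> t))).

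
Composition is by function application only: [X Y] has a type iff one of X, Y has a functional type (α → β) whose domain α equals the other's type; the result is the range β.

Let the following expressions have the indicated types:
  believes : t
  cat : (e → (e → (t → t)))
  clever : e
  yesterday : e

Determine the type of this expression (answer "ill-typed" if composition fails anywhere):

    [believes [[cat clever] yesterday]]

[cat clever]: (e → (e → (t → t))) applied to e yields (e → (t → t)).
[[cat clever] yesterday]: (e → (t → t)) applied to e yields (t → t).
[believes [[cat clever] yesterday]]: (t → t) applied to t yields t.

t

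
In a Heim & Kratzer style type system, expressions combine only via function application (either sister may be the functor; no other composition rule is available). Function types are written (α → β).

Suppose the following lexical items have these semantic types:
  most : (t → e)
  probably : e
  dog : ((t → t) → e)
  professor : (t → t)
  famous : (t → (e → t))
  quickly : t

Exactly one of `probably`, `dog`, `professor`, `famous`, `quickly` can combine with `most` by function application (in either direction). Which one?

quickly

probably : e — neither side's domain matches the other.
dog : ((t → t) → e) — neither side's domain matches the other.
professor : (t → t) — neither side's domain matches the other.
famous : (t → (e → t)) — neither side's domain matches the other.
quickly — combines: most : (t → e) takes quickly : t as argument, giving e.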